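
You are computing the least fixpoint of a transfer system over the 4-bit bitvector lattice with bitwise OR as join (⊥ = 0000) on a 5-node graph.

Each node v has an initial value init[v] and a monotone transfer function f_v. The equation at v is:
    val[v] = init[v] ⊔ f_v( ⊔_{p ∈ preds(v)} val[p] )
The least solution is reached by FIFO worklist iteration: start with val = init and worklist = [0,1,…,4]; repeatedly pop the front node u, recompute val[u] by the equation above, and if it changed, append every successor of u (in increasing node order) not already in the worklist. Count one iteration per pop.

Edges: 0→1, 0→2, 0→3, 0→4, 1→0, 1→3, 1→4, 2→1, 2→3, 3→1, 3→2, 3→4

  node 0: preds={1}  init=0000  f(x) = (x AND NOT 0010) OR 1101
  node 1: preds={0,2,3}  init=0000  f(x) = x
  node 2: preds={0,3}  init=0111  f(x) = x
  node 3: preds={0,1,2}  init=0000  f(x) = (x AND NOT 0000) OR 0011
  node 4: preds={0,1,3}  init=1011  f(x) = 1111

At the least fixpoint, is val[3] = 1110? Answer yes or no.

no

Iteration log — 8 steps:
  step 1. node 0  ⊔preds=0000  new=1101  old=0000  +wl: 
  step 2. node 1  ⊔preds=1111  new=1111  old=0000  +wl: 0
  step 3. node 2  ⊔preds=1101  new=1111  old=0111  +wl: 1
  step 4. node 3  ⊔preds=1111  new=1111  old=0000  +wl: 2
  step 5. node 4  ⊔preds=1111  new=1111  old=1011  +wl: 
  step 6. node 0  ⊔preds=1111  new=1101  stable
  step 7. node 1  ⊔preds=1111  new=1111  stable
  step 8. node 2  ⊔preds=1111  new=1111  stable

Least fixpoint reached:
  node 0: 1101
  node 1: 1111
  node 2: 1111
  node 3: 1111
  node 4: 1111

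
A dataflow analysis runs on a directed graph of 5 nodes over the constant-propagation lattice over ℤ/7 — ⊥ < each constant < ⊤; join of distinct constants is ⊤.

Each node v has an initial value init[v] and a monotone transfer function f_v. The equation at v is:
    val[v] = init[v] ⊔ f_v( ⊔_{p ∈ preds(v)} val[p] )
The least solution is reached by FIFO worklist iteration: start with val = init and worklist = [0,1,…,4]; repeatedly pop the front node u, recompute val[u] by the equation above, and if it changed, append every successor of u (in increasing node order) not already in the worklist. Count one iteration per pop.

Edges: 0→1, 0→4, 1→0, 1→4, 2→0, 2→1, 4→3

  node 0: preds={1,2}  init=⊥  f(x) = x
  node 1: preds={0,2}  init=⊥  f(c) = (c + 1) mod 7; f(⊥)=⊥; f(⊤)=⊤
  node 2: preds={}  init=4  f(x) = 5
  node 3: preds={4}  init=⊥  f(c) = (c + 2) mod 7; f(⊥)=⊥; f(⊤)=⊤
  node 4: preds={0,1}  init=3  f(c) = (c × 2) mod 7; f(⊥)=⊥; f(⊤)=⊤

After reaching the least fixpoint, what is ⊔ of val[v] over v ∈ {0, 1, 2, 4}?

Trace (10 dequeues):
  [1] u=0 | in 4 | out 4 | prev ⊥ | push {}
  [2] u=1 | in 4 | out 5 | prev ⊥ | push {0}
  [3] u=2 | in ⊥ | out ⊤ | prev 4 | push {1}
  [4] u=3 | in 3 | out 5 | prev ⊥ | push {}
  [5] u=4 | in ⊤ | out ⊤ | prev 3 | push {3}
  [6] u=0 | in ⊤ | out ⊤ | prev 4 | push {4}
  [7] u=1 | in ⊤ | out ⊤ | prev 5 | push {0}
  [8] u=3 | in ⊤ | out ⊤ | prev 5 | push {}
  [9] u=4 | in ⊤ | out ⊤ | ==
  [10] u=0 | in ⊤ | out ⊤ | ==

Converged values:
  [0] ⊤
  [1] ⊤
  [2] ⊤
  [3] ⊤
  [4] ⊤

⊤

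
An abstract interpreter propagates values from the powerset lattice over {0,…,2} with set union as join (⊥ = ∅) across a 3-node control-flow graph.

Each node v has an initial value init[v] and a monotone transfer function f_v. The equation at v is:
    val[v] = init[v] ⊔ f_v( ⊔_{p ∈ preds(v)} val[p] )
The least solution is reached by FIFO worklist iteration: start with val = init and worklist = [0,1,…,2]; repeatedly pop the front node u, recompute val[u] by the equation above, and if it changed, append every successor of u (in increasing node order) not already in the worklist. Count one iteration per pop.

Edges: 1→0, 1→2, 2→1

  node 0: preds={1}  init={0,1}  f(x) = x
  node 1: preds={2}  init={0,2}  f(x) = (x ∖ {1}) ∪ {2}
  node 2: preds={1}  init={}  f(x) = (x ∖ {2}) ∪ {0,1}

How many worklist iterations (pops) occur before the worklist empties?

Iteration log — 4 steps:
  step 1. node 0  ⊔preds={0,2}  new={0,1,2}  old={0,1}  +wl: 
  step 2. node 1  ⊔preds={}  new={0,2}  stable
  step 3. node 2  ⊔preds={0,2}  new={0,1}  old={}  +wl: 1
  step 4. node 1  ⊔preds={0,1}  new={0,2}  stable

Least fixpoint reached:
  node 0: {0,1,2}
  node 1: {0,2}
  node 2: {0,1}

4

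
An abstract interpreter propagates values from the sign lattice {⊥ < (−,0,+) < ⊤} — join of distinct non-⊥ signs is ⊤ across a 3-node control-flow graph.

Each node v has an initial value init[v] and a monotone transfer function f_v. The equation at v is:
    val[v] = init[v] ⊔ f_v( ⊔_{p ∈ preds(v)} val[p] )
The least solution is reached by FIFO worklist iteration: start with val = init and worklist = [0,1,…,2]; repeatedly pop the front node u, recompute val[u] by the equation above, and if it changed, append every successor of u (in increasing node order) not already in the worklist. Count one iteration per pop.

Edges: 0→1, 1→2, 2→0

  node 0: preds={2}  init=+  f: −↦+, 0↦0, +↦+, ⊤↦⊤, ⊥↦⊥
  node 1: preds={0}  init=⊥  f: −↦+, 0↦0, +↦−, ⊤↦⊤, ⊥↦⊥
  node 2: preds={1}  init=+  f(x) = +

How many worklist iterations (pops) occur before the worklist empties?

3

Iteration log — 3 steps:
  step 1. node 0  ⊔preds=+  new=+  stable
  step 2. node 1  ⊔preds=+  new=−  old=⊥  +wl: 
  step 3. node 2  ⊔preds=−  new=+  stable

Least fixpoint reached:
  node 0: +
  node 1: −
  node 2: +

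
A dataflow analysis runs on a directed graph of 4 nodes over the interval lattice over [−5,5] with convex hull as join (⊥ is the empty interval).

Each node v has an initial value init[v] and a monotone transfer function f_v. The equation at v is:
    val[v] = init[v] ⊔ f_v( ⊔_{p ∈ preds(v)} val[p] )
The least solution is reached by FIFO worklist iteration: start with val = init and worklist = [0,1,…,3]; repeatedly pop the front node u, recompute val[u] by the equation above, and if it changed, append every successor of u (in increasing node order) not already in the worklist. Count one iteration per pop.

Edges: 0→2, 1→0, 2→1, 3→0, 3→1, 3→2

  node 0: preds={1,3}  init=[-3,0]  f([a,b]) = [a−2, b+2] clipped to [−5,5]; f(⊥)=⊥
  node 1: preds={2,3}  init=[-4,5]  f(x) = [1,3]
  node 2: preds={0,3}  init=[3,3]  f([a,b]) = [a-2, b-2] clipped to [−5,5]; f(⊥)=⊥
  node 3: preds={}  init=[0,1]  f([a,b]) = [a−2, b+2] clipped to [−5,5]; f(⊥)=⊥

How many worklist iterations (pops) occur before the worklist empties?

Iteration log — 5 steps:
  step 1. node 0  ⊔preds=[-4,5]  new=[-5,5]  old=[-3,0]  +wl: 
  step 2. node 1  ⊔preds=[0,3]  new=[-4,5]  stable
  step 3. node 2  ⊔preds=[-5,5]  new=[-5,3]  old=[3,3]  +wl: 1
  step 4. node 3  ⊔preds=⊥  new=[0,1]  stable
  step 5. node 1  ⊔preds=[-5,3]  new=[-4,5]  stable

Least fixpoint reached:
  node 0: [-5,5]
  node 1: [-4,5]
  node 2: [-5,3]
  node 3: [0,1]

5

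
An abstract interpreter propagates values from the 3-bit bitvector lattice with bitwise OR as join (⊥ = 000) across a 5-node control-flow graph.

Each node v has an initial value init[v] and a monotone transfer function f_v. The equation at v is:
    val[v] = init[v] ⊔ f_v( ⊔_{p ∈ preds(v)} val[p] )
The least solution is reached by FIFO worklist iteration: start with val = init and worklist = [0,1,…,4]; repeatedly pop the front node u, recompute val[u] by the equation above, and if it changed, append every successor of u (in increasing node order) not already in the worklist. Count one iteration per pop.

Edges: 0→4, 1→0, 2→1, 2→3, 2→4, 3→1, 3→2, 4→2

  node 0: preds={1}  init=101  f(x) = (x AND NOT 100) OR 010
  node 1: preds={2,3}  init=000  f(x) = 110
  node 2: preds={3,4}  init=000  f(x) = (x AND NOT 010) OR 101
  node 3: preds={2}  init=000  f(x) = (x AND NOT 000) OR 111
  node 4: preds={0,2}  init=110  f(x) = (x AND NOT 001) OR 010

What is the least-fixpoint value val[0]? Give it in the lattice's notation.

111

Iteration log — 8 steps:
  step 1. node 0  ⊔preds=000  new=111  old=101  +wl: 
  step 2. node 1  ⊔preds=000  new=110  old=000  +wl: 0
  step 3. node 2  ⊔preds=110  new=101  old=000  +wl: 1
  step 4. node 3  ⊔preds=101  new=111  old=000  +wl: 2
  step 5. node 4  ⊔preds=111  new=110  stable
  step 6. node 0  ⊔preds=110  new=111  stable
  step 7. node 1  ⊔preds=111  new=110  stable
  step 8. node 2  ⊔preds=111  new=101  stable

Least fixpoint reached:
  node 0: 111
  node 1: 110
  node 2: 101
  node 3: 111
  node 4: 110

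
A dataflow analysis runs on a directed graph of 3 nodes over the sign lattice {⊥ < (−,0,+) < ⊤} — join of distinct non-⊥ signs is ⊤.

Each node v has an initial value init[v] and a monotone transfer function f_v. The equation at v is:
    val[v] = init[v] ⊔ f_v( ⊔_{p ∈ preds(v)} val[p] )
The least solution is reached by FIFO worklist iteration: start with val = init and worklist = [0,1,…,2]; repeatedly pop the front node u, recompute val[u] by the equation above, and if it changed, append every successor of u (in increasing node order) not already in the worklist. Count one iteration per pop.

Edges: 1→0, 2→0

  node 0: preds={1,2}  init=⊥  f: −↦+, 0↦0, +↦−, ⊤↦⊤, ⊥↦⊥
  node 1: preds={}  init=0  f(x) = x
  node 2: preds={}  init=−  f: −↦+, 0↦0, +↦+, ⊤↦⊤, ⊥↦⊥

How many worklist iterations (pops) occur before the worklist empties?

Worklist (3 pops):
  #1 pop 0: in=⊤ → ⊤ (was ⊥); enqueue []
  #2 pop 1: in=⊥ → 0 (no change)
  #3 pop 2: in=⊥ → − (no change)

Fixpoint:
  val[0] = ⊤
  val[1] = 0
  val[2] = −

3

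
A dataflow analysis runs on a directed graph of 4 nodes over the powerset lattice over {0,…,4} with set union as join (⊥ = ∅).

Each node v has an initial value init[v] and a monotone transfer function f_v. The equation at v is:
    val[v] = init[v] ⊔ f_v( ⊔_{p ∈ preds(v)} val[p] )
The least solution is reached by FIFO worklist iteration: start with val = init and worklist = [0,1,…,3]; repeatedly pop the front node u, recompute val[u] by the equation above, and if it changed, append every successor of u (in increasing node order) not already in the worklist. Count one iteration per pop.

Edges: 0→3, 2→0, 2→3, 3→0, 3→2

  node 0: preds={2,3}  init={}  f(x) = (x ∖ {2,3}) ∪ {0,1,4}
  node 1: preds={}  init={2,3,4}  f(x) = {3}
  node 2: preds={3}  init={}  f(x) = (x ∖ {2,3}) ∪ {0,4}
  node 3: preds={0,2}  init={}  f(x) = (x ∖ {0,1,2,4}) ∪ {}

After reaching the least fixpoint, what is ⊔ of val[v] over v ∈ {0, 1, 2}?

{0,1,2,3,4}

Iteration log — 5 steps:
  step 1. node 0  ⊔preds={}  new={0,1,4}  old={}  +wl: 
  step 2. node 1  ⊔preds={}  new={2,3,4}  stable
  step 3. node 2  ⊔preds={}  new={0,4}  old={}  +wl: 0
  step 4. node 3  ⊔preds={0,1,4}  new={}  stable
  step 5. node 0  ⊔preds={0,4}  new={0,1,4}  stable

Least fixpoint reached:
  node 0: {0,1,4}
  node 1: {2,3,4}
  node 2: {0,4}
  node 3: {}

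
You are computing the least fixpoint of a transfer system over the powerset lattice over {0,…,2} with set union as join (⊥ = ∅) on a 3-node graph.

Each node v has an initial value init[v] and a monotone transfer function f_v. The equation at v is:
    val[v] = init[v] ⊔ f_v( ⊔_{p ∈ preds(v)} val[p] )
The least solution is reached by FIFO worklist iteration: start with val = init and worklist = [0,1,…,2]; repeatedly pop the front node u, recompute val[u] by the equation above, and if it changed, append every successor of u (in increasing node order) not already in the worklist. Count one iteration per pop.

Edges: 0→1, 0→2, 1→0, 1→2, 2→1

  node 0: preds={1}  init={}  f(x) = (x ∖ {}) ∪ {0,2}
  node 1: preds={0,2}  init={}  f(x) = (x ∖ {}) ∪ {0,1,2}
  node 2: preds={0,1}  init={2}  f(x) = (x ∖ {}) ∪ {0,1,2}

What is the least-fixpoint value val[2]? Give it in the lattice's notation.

{0,1,2}

Trace (6 dequeues):
  [1] u=0 | in {} | out {0,2} | prev {} | push {}
  [2] u=1 | in {0,2} | out {0,1,2} | prev {} | push {0}
  [3] u=2 | in {0,1,2} | out {0,1,2} | prev {2} | push {1}
  [4] u=0 | in {0,1,2} | out {0,1,2} | prev {0,2} | push {2}
  [5] u=1 | in {0,1,2} | out {0,1,2} | ==
  [6] u=2 | in {0,1,2} | out {0,1,2} | ==

Converged values:
  [0] {0,1,2}
  [1] {0,1,2}
  [2] {0,1,2}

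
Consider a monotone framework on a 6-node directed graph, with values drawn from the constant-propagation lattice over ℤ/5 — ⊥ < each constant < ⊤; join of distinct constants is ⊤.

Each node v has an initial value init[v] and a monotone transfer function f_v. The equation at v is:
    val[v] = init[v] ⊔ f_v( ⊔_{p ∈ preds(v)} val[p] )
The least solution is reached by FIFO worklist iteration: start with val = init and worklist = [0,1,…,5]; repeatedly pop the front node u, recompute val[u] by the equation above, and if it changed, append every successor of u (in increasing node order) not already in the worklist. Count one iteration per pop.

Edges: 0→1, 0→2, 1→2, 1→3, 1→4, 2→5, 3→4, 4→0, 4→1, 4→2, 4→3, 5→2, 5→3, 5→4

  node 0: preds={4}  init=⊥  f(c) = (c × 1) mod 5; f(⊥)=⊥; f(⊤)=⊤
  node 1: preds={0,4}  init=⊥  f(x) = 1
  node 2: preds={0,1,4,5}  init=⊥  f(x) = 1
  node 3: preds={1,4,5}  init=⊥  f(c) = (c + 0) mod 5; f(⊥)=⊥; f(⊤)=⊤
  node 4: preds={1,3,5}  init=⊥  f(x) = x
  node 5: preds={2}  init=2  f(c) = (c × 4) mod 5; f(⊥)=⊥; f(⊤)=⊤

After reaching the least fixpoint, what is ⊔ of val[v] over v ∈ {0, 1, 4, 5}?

Iteration log — 11 steps:
  step 1. node 0  ⊔preds=⊥  new=⊥  stable
  step 2. node 1  ⊔preds=⊥  new=1  old=⊥  +wl: 
  step 3. node 2  ⊔preds=⊤  new=1  old=⊥  +wl: 
  step 4. node 3  ⊔preds=⊤  new=⊤  old=⊥  +wl: 
  step 5. node 4  ⊔preds=⊤  new=⊤  old=⊥  +wl: 0,1,2,3
  step 6. node 5  ⊔preds=1  new=⊤  old=2  +wl: 4
  step 7. node 0  ⊔preds=⊤  new=⊤  old=⊥  +wl: 
  step 8. node 1  ⊔preds=⊤  new=1  stable
  step 9. node 2  ⊔preds=⊤  new=1  stable
  step 10. node 3  ⊔preds=⊤  new=⊤  stable
  step 11. node 4  ⊔preds=⊤  new=⊤  stable

Least fixpoint reached:
  node 0: ⊤
  node 1: 1
  node 2: 1
  node 3: ⊤
  node 4: ⊤
  node 5: ⊤

⊤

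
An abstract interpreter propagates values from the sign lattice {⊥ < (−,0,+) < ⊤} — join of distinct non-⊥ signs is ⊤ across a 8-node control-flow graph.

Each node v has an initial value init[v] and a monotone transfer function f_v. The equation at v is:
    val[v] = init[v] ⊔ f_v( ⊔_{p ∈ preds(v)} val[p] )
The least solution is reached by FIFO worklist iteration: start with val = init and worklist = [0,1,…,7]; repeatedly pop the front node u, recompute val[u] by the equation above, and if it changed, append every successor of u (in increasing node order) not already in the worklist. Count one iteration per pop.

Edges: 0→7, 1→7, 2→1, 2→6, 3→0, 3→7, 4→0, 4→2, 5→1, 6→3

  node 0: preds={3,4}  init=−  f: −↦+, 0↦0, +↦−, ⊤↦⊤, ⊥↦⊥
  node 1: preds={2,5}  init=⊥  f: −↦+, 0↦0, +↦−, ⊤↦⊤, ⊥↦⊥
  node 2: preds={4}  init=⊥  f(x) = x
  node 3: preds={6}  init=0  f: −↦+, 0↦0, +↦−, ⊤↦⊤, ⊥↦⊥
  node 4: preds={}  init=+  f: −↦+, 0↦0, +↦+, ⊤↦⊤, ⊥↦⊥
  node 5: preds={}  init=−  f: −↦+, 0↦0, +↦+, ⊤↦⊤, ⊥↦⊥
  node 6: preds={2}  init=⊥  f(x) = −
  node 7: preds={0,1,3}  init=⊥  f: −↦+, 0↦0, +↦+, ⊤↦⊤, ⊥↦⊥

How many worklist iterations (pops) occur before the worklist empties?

Worklist (12 pops):
  #1 pop 0: in=⊤ → ⊤ (was −); enqueue []
  #2 pop 1: in=− → + (was ⊥); enqueue []
  #3 pop 2: in=+ → + (was ⊥); enqueue [1]
  #4 pop 3: in=⊥ → 0 (no change)
  #5 pop 4: in=⊥ → + (no change)
  #6 pop 5: in=⊥ → − (no change)
  #7 pop 6: in=+ → − (was ⊥); enqueue [3]
  #8 pop 7: in=⊤ → ⊤ (was ⊥); enqueue []
  #9 pop 1: in=⊤ → ⊤ (was +); enqueue [7]
  #10 pop 3: in=− → ⊤ (was 0); enqueue [0]
  #11 pop 7: in=⊤ → ⊤ (no change)
  #12 pop 0: in=⊤ → ⊤ (no change)

Fixpoint:
  val[0] = ⊤
  val[1] = ⊤
  val[2] = +
  val[3] = ⊤
  val[4] = +
  val[5] = −
  val[6] = −
  val[7] = ⊤

12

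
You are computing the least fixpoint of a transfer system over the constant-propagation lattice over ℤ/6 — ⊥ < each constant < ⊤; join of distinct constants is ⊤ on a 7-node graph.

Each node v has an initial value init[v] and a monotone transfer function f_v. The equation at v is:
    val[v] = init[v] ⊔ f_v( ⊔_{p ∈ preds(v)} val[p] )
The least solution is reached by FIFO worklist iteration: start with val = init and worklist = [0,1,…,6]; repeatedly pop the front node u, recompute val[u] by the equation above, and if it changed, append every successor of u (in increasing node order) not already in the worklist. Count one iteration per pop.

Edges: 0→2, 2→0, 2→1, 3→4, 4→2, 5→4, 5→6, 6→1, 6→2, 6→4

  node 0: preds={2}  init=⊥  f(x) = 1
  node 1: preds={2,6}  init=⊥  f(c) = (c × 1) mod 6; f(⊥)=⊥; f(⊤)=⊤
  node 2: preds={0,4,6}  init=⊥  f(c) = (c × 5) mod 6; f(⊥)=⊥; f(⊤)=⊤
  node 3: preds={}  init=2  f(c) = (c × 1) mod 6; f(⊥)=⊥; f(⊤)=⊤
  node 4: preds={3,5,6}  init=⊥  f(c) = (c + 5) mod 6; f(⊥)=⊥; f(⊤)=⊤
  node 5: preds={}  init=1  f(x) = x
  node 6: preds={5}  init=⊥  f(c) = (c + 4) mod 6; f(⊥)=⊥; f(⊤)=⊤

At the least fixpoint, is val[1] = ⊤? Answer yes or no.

yes

Trace (13 dequeues):
  [1] u=0 | in ⊥ | out 1 | prev ⊥ | push {}
  [2] u=1 | in ⊥ | out ⊥ | ==
  [3] u=2 | in 1 | out 5 | prev ⊥ | push {0,1}
  [4] u=3 | in ⊥ | out 2 | ==
  [5] u=4 | in ⊤ | out ⊤ | prev ⊥ | push {2}
  [6] u=5 | in ⊥ | out 1 | ==
  [7] u=6 | in 1 | out 5 | prev ⊥ | push {4}
  [8] u=0 | in 5 | out 1 | ==
  [9] u=1 | in 5 | out 5 | prev ⊥ | push {}
  [10] u=2 | in ⊤ | out ⊤ | prev 5 | push {0,1}
  [11] u=4 | in ⊤ | out ⊤ | ==
  [12] u=0 | in ⊤ | out 1 | ==
  [13] u=1 | in ⊤ | out ⊤ | prev 5 | push {}

Converged values:
  [0] 1
  [1] ⊤
  [2] ⊤
  [3] 2
  [4] ⊤
  [5] 1
  [6] 5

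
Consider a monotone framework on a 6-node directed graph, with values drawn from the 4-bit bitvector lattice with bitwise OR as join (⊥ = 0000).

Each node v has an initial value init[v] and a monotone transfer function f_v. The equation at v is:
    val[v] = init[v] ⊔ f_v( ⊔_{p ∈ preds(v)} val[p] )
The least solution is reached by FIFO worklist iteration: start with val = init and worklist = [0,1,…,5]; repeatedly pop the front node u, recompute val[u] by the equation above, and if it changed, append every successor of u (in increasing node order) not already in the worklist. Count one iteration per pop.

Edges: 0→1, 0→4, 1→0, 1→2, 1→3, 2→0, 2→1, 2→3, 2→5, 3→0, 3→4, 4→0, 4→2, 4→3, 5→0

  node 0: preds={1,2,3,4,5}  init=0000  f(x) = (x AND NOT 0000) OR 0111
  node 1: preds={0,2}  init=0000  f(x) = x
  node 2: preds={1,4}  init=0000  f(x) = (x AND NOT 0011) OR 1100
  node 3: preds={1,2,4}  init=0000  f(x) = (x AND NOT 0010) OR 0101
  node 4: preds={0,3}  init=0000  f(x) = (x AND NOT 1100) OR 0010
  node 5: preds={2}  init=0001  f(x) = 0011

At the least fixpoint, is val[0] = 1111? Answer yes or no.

Iteration log — 12 steps:
  step 1. node 0  ⊔preds=0001  new=0111  old=0000  +wl: 
  step 2. node 1  ⊔preds=0111  new=0111  old=0000  +wl: 0
  step 3. node 2  ⊔preds=0111  new=1100  old=0000  +wl: 1
  step 4. node 3  ⊔preds=1111  new=1101  old=0000  +wl: 
  step 5. node 4  ⊔preds=1111  new=0011  old=0000  +wl: 2,3
  step 6. node 5  ⊔preds=1100  new=0011  old=0001  +wl: 
  step 7. node 0  ⊔preds=1111  new=1111  old=0111  +wl: 4
  step 8. node 1  ⊔preds=1111  new=1111  old=0111  +wl: 0
  step 9. node 2  ⊔preds=1111  new=1100  stable
  step 10. node 3  ⊔preds=1111  new=1101  stable
  step 11. node 4  ⊔preds=1111  new=0011  stable
  step 12. node 0  ⊔preds=1111  new=1111  stable

Least fixpoint reached:
  node 0: 1111
  node 1: 1111
  node 2: 1100
  node 3: 1101
  node 4: 0011
  node 5: 0011

yes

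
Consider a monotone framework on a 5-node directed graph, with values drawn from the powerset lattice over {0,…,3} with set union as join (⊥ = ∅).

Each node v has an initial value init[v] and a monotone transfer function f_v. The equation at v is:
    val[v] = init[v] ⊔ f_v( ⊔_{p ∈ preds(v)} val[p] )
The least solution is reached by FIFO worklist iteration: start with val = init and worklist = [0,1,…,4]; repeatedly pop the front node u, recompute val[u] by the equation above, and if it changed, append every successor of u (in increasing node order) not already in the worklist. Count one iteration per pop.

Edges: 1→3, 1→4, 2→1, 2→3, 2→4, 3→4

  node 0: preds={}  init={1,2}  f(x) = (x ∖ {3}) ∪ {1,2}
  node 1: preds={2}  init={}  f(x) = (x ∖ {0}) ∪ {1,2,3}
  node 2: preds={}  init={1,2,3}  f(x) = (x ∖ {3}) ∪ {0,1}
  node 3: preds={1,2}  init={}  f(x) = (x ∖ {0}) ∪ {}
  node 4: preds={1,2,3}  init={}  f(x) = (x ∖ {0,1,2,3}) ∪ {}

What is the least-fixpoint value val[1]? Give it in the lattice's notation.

Worklist (6 pops):
  #1 pop 0: in={} → {1,2} (no change)
  #2 pop 1: in={1,2,3} → {1,2,3} (was {}); enqueue []
  #3 pop 2: in={} → {0,1,2,3} (was {1,2,3}); enqueue [1]
  #4 pop 3: in={0,1,2,3} → {1,2,3} (was {}); enqueue []
  #5 pop 4: in={0,1,2,3} → {} (no change)
  #6 pop 1: in={0,1,2,3} → {1,2,3} (no change)

Fixpoint:
  val[0] = {1,2}
  val[1] = {1,2,3}
  val[2] = {0,1,2,3}
  val[3] = {1,2,3}
  val[4] = {}

{1,2,3}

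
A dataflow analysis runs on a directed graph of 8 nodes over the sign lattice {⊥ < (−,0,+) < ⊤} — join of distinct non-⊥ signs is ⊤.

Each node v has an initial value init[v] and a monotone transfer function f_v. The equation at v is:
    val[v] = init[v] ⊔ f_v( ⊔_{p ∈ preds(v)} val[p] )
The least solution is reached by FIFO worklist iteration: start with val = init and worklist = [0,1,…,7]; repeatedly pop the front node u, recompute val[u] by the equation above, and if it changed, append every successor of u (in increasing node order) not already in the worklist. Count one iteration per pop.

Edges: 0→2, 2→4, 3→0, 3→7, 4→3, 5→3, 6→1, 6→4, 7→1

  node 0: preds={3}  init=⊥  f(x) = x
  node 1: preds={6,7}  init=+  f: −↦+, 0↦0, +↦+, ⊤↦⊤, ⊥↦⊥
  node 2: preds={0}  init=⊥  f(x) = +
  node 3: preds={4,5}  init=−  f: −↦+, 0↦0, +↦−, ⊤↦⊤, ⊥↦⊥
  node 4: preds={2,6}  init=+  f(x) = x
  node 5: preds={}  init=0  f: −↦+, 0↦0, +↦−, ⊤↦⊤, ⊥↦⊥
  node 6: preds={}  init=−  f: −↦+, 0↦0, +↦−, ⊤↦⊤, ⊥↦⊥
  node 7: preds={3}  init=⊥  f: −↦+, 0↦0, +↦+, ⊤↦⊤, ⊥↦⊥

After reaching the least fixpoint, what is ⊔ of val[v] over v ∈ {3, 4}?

Worklist (12 pops):
  #1 pop 0: in=− → − (was ⊥); enqueue []
  #2 pop 1: in=− → + (no change)
  #3 pop 2: in=− → + (was ⊥); enqueue []
  #4 pop 3: in=⊤ → ⊤ (was −); enqueue [0]
  #5 pop 4: in=⊤ → ⊤ (was +); enqueue [3]
  #6 pop 5: in=⊥ → 0 (no change)
  #7 pop 6: in=⊥ → − (no change)
  #8 pop 7: in=⊤ → ⊤ (was ⊥); enqueue [1]
  #9 pop 0: in=⊤ → ⊤ (was −); enqueue [2]
  #10 pop 3: in=⊤ → ⊤ (no change)
  #11 pop 1: in=⊤ → ⊤ (was +); enqueue []
  #12 pop 2: in=⊤ → + (no change)

Fixpoint:
  val[0] = ⊤
  val[1] = ⊤
  val[2] = +
  val[3] = ⊤
  val[4] = ⊤
  val[5] = 0
  val[6] = −
  val[7] = ⊤

⊤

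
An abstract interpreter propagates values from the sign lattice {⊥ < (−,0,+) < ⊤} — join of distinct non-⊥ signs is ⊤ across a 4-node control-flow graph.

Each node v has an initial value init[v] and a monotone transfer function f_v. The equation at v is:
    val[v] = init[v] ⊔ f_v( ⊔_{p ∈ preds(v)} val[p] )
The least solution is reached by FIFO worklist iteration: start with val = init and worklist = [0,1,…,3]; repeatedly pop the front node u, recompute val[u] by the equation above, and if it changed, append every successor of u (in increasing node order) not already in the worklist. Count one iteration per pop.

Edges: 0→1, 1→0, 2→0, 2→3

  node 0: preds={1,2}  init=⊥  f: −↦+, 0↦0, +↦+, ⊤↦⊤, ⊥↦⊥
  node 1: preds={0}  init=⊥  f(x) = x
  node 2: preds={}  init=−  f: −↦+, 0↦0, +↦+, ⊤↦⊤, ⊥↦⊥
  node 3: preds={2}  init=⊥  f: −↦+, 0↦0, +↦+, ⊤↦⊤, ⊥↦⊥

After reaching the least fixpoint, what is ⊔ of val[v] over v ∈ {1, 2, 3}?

⊤

Trace (7 dequeues):
  [1] u=0 | in − | out + | prev ⊥ | push {}
  [2] u=1 | in + | out + | prev ⊥ | push {0}
  [3] u=2 | in ⊥ | out − | ==
  [4] u=3 | in − | out + | prev ⊥ | push {}
  [5] u=0 | in ⊤ | out ⊤ | prev + | push {1}
  [6] u=1 | in ⊤ | out ⊤ | prev + | push {0}
  [7] u=0 | in ⊤ | out ⊤ | ==

Converged values:
  [0] ⊤
  [1] ⊤
  [2] −
  [3] +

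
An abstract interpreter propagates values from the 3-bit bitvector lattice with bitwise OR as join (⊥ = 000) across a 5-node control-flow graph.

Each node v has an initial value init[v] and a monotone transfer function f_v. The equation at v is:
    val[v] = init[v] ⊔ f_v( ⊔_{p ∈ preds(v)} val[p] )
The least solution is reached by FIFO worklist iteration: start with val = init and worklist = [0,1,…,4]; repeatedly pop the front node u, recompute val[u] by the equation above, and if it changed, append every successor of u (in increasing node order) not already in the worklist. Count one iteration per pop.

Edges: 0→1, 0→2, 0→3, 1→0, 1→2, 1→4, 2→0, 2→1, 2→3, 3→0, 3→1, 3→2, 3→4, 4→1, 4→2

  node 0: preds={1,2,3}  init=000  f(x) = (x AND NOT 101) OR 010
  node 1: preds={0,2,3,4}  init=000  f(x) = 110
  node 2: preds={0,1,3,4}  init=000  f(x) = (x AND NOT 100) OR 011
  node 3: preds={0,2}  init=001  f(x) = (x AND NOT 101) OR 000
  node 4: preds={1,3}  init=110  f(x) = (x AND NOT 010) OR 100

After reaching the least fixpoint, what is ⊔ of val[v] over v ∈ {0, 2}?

Worklist (8 pops):
  #1 pop 0: in=001 → 010 (was 000); enqueue []
  #2 pop 1: in=111 → 110 (was 000); enqueue [0]
  #3 pop 2: in=111 → 011 (was 000); enqueue [1]
  #4 pop 3: in=011 → 011 (was 001); enqueue [2]
  #5 pop 4: in=111 → 111 (was 110); enqueue []
  #6 pop 0: in=111 → 010 (no change)
  #7 pop 1: in=111 → 110 (no change)
  #8 pop 2: in=111 → 011 (no change)

Fixpoint:
  val[0] = 010
  val[1] = 110
  val[2] = 011
  val[3] = 011
  val[4] = 111

011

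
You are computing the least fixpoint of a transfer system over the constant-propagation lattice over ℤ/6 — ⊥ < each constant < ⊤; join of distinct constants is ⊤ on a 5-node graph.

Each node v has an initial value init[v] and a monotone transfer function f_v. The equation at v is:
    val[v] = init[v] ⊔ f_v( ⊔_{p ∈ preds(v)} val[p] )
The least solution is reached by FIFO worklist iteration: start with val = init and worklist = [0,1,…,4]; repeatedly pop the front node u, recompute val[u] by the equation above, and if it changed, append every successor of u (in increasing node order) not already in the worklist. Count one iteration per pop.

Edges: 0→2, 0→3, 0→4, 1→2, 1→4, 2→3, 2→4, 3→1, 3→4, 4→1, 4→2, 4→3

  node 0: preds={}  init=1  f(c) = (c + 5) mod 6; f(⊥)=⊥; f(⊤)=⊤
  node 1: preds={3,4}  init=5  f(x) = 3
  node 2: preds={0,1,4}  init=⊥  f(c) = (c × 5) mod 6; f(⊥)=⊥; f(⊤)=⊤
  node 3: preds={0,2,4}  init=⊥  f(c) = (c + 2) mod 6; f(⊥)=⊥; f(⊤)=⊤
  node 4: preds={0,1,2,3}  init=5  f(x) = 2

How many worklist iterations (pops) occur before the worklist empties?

8

Worklist (8 pops):
  #1 pop 0: in=⊥ → 1 (no change)
  #2 pop 1: in=5 → ⊤ (was 5); enqueue []
  #3 pop 2: in=⊤ → ⊤ (was ⊥); enqueue []
  #4 pop 3: in=⊤ → ⊤ (was ⊥); enqueue [1]
  #5 pop 4: in=⊤ → ⊤ (was 5); enqueue [2,3]
  #6 pop 1: in=⊤ → ⊤ (no change)
  #7 pop 2: in=⊤ → ⊤ (no change)
  #8 pop 3: in=⊤ → ⊤ (no change)

Fixpoint:
  val[0] = 1
  val[1] = ⊤
  val[2] = ⊤
  val[3] = ⊤
  val[4] = ⊤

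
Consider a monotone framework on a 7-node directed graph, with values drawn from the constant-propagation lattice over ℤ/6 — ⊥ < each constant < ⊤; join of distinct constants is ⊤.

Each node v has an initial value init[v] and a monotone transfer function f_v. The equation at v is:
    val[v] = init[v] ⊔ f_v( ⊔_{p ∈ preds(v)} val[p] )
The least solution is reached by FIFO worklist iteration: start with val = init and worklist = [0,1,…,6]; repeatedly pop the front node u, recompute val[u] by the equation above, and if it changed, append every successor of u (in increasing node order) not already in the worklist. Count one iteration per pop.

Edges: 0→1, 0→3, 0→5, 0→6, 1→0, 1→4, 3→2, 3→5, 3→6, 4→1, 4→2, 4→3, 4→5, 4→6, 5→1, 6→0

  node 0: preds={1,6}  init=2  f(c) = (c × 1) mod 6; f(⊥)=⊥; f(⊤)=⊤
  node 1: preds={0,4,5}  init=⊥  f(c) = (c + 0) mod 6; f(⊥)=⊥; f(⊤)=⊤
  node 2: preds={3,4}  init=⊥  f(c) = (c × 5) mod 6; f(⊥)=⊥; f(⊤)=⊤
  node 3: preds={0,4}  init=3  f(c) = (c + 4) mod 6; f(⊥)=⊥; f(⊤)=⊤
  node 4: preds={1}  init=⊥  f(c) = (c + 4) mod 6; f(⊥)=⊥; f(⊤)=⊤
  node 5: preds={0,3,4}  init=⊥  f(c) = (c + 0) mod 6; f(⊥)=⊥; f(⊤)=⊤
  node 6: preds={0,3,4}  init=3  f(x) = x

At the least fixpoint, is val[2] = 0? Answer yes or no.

Iteration log — 11 steps:
  step 1. node 0  ⊔preds=3  new=⊤  old=2  +wl: 
  step 2. node 1  ⊔preds=⊤  new=⊤  old=⊥  +wl: 0
  step 3. node 2  ⊔preds=3  new=3  old=⊥  +wl: 
  step 4. node 3  ⊔preds=⊤  new=⊤  old=3  +wl: 2
  step 5. node 4  ⊔preds=⊤  new=⊤  old=⊥  +wl: 1,3
  step 6. node 5  ⊔preds=⊤  new=⊤  old=⊥  +wl: 
  step 7. node 6  ⊔preds=⊤  new=⊤  old=3  +wl: 
  step 8. node 0  ⊔preds=⊤  new=⊤  stable
  step 9. node 2  ⊔preds=⊤  new=⊤  old=3  +wl: 
  step 10. node 1  ⊔preds=⊤  new=⊤  stable
  step 11. node 3  ⊔preds=⊤  new=⊤  stable

Least fixpoint reached:
  node 0: ⊤
  node 1: ⊤
  node 2: ⊤
  node 3: ⊤
  node 4: ⊤
  node 5: ⊤
  node 6: ⊤

no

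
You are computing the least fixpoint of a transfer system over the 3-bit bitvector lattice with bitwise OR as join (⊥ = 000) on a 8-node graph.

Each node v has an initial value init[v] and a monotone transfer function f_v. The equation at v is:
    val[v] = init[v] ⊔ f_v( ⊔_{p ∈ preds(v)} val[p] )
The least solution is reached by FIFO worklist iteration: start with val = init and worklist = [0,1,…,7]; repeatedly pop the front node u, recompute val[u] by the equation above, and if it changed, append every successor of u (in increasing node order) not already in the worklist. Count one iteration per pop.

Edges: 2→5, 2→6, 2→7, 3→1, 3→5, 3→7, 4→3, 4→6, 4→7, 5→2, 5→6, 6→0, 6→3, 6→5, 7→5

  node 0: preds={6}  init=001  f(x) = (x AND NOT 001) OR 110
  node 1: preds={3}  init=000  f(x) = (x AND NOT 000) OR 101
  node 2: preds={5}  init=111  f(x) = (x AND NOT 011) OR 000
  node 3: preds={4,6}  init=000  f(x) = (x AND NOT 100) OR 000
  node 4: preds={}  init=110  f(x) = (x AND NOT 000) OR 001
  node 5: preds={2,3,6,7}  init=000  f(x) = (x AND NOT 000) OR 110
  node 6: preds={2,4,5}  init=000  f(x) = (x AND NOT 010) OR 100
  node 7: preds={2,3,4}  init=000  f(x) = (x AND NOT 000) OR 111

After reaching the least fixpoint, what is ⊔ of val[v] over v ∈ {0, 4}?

Trace (15 dequeues):
  [1] u=0 | in 000 | out 111 | prev 001 | push {}
  [2] u=1 | in 000 | out 101 | prev 000 | push {}
  [3] u=2 | in 000 | out 111 | ==
  [4] u=3 | in 110 | out 010 | prev 000 | push {1}
  [5] u=4 | in 000 | out 111 | prev 110 | push {3}
  [6] u=5 | in 111 | out 111 | prev 000 | push {2}
  [7] u=6 | in 111 | out 101 | prev 000 | push {0,5}
  [8] u=7 | in 111 | out 111 | prev 000 | push {}
  [9] u=1 | in 010 | out 111 | prev 101 | push {}
  [10] u=3 | in 111 | out 011 | prev 010 | push {1,7}
  [11] u=2 | in 111 | out 111 | ==
  [12] u=0 | in 101 | out 111 | ==
  [13] u=5 | in 111 | out 111 | ==
  [14] u=1 | in 011 | out 111 | ==
  [15] u=7 | in 111 | out 111 | ==

Converged values:
  [0] 111
  [1] 111
  [2] 111
  [3] 011
  [4] 111
  [5] 111
  [6] 101
  [7] 111

111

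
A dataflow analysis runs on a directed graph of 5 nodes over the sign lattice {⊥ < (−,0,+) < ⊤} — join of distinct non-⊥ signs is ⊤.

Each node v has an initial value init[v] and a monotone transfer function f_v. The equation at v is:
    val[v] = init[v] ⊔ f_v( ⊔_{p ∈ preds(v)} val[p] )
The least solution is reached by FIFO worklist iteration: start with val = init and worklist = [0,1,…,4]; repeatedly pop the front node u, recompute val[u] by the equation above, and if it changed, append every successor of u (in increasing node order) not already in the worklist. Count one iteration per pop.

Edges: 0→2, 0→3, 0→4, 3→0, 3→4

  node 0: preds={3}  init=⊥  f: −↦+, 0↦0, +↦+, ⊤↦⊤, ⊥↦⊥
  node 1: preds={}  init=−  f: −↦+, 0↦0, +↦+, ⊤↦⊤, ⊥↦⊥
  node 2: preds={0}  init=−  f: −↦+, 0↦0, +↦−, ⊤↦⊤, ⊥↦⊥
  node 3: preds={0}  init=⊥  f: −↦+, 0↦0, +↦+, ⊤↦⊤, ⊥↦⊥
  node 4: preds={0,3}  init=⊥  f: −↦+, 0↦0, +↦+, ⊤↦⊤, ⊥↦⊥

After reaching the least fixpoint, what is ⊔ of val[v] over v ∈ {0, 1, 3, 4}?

−

Iteration log — 5 steps:
  step 1. node 0  ⊔preds=⊥  new=⊥  stable
  step 2. node 1  ⊔preds=⊥  new=−  stable
  step 3. node 2  ⊔preds=⊥  new=−  stable
  step 4. node 3  ⊔preds=⊥  new=⊥  stable
  step 5. node 4  ⊔preds=⊥  new=⊥  stable

Least fixpoint reached:
  node 0: ⊥
  node 1: −
  node 2: −
  node 3: ⊥
  node 4: ⊥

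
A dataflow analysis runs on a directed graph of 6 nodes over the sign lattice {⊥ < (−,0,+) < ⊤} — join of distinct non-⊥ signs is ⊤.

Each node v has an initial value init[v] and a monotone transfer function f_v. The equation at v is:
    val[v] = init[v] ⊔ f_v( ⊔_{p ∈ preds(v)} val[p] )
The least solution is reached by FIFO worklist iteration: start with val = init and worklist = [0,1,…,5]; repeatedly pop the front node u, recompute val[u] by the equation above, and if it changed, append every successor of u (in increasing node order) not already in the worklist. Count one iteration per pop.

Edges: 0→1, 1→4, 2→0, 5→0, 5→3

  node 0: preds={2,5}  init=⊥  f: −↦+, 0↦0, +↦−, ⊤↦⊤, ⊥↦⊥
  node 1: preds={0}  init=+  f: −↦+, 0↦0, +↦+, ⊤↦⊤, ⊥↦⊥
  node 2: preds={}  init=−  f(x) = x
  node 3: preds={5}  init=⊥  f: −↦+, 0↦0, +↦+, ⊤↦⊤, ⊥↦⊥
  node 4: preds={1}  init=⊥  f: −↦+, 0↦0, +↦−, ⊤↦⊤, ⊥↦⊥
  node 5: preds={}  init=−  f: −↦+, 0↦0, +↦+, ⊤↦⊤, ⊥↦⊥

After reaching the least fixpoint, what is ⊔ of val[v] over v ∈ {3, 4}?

Worklist (6 pops):
  #1 pop 0: in=− → + (was ⊥); enqueue []
  #2 pop 1: in=+ → + (no change)
  #3 pop 2: in=⊥ → − (no change)
  #4 pop 3: in=− → + (was ⊥); enqueue []
  #5 pop 4: in=+ → − (was ⊥); enqueue []
  #6 pop 5: in=⊥ → − (no change)

Fixpoint:
  val[0] = +
  val[1] = +
  val[2] = −
  val[3] = +
  val[4] = −
  val[5] = −

⊤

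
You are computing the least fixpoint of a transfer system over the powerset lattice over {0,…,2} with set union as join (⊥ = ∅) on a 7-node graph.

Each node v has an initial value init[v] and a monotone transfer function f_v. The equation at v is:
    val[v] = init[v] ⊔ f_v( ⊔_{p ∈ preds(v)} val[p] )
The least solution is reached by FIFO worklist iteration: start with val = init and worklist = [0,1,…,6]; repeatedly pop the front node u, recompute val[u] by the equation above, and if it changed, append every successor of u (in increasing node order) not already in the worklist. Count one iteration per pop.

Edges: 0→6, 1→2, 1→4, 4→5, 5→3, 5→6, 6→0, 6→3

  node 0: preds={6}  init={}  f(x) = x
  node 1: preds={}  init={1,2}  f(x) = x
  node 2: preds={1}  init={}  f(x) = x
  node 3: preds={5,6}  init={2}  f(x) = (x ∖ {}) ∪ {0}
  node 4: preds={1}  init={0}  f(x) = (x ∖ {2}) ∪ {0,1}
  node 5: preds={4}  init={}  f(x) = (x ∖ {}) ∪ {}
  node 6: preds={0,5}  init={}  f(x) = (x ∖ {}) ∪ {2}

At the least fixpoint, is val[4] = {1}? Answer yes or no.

no

Worklist (10 pops):
  #1 pop 0: in={} → {} (no change)
  #2 pop 1: in={} → {1,2} (no change)
  #3 pop 2: in={1,2} → {1,2} (was {}); enqueue []
  #4 pop 3: in={} → {0,2} (was {2}); enqueue []
  #5 pop 4: in={1,2} → {0,1} (was {0}); enqueue []
  #6 pop 5: in={0,1} → {0,1} (was {}); enqueue [3]
  #7 pop 6: in={0,1} → {0,1,2} (was {}); enqueue [0]
  #8 pop 3: in={0,1,2} → {0,1,2} (was {0,2}); enqueue []
  #9 pop 0: in={0,1,2} → {0,1,2} (was {}); enqueue [6]
  #10 pop 6: in={0,1,2} → {0,1,2} (no change)

Fixpoint:
  val[0] = {0,1,2}
  val[1] = {1,2}
  val[2] = {1,2}
  val[3] = {0,1,2}
  val[4] = {0,1}
  val[5] = {0,1}
  val[6] = {0,1,2}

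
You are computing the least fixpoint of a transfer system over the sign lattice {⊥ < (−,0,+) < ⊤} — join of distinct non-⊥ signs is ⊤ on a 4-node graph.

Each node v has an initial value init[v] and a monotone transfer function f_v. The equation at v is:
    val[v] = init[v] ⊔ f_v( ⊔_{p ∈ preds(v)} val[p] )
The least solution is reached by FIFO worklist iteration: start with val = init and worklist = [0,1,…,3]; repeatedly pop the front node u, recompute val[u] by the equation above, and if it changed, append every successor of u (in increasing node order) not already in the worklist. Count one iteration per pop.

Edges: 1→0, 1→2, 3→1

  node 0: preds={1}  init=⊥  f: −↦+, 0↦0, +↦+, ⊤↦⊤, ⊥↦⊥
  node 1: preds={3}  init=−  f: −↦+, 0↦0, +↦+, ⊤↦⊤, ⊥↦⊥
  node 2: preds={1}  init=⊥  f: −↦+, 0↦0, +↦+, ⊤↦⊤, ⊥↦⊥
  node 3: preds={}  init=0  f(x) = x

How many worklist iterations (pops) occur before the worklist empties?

5

Worklist (5 pops):
  #1 pop 0: in=− → + (was ⊥); enqueue []
  #2 pop 1: in=0 → ⊤ (was −); enqueue [0]
  #3 pop 2: in=⊤ → ⊤ (was ⊥); enqueue []
  #4 pop 3: in=⊥ → 0 (no change)
  #5 pop 0: in=⊤ → ⊤ (was +); enqueue []

Fixpoint:
  val[0] = ⊤
  val[1] = ⊤
  val[2] = ⊤
  val[3] = 0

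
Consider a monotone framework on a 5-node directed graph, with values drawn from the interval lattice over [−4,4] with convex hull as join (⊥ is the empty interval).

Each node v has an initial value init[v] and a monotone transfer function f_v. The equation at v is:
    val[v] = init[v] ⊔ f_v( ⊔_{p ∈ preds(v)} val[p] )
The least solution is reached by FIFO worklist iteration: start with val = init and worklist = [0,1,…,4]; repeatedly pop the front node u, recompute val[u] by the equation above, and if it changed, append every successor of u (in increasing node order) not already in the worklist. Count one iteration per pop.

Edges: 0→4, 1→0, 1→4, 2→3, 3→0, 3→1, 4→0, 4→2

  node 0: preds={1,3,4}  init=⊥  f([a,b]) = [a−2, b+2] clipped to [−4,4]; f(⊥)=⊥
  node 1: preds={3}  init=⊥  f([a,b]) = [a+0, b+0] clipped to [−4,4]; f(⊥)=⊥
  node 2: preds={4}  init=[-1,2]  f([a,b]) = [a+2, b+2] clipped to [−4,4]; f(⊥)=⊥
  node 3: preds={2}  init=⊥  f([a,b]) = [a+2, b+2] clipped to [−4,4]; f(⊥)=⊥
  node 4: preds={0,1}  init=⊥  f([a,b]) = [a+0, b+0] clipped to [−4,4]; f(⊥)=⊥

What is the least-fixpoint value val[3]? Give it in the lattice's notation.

[0,4]

Worklist (22 pops):
  #1 pop 0: in=⊥ → ⊥ (no change)
  #2 pop 1: in=⊥ → ⊥ (no change)
  #3 pop 2: in=⊥ → [-1,2] (no change)
  #4 pop 3: in=[-1,2] → [1,4] (was ⊥); enqueue [0,1]
  #5 pop 4: in=⊥ → ⊥ (no change)
  #6 pop 0: in=[1,4] → [-1,4] (was ⊥); enqueue [4]
  #7 pop 1: in=[1,4] → [1,4] (was ⊥); enqueue [0]
  #8 pop 4: in=[-1,4] → [-1,4] (was ⊥); enqueue [2]
  #9 pop 0: in=[-1,4] → [-3,4] (was [-1,4]); enqueue [4]
  #10 pop 2: in=[-1,4] → [-1,4] (was [-1,2]); enqueue [3]
  #11 pop 4: in=[-3,4] → [-3,4] (was [-1,4]); enqueue [0,2]
  #12 pop 3: in=[-1,4] → [1,4] (no change)
  #13 pop 0: in=[-3,4] → [-4,4] (was [-3,4]); enqueue [4]
  #14 pop 2: in=[-3,4] → [-1,4] (no change)
  #15 pop 4: in=[-4,4] → [-4,4] (was [-3,4]); enqueue [0,2]
  #16 pop 0: in=[-4,4] → [-4,4] (no change)
  #17 pop 2: in=[-4,4] → [-2,4] (was [-1,4]); enqueue [3]
  #18 pop 3: in=[-2,4] → [0,4] (was [1,4]); enqueue [0,1]
  #19 pop 0: in=[-4,4] → [-4,4] (no change)
  #20 pop 1: in=[0,4] → [0,4] (was [1,4]); enqueue [0,4]
  #21 pop 0: in=[-4,4] → [-4,4] (no change)
  #22 pop 4: in=[-4,4] → [-4,4] (no change)

Fixpoint:
  val[0] = [-4,4]
  val[1] = [0,4]
  val[2] = [-2,4]
  val[3] = [0,4]
  val[4] = [-4,4]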